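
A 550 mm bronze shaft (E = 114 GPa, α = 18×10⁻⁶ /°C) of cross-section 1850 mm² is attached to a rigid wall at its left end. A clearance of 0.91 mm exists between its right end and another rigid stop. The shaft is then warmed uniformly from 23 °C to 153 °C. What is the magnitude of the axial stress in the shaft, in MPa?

σ ≈ 78.1 MPa (compressive)

If the wall were absent the shaft would grow by αΔT L = 18×10⁻⁶ × 130 × 550 = 1.287 mm.
This exceeds the 0.91 mm gap, so the wall pushes back. The portion of expansion that must be recovered elastically is δ_free − gap = 1.287 − 0.91 = 0.377 mm.
So σ = E(δ_free − g)/L = 114×10³ × 0.377/550 = 78.14 MPa.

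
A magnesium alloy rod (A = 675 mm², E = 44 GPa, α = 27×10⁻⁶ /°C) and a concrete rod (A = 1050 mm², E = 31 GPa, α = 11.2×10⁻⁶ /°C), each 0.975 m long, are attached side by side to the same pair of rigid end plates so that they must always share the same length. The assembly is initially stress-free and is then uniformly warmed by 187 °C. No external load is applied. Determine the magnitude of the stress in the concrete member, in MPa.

σ ≈ 43.7 MPa (tensile)

Both members must finish at the same length. With the larger α, the magnesium alloy tends to over-expand; the plates restrain it, putting the magnesium alloy in compression and the concrete in tension. With no external load the two internal forces are equal and opposite, magnitude P.
Compatibility of the two members (thermal + elastic change equal): (α₁ − α₂)ΔT = P·[1/(A₁E₁) + 1/(A₂E₂)].
|α₁ − α₂|·ΔT = 15.8×10⁻⁶ × 187 = 0.002955.
1/(A₁E₁) + 1/(A₂E₂) = 1/(675×44×10³) + 1/(1050×31×10³) = 6.439×10⁻⁸ N⁻¹.
P = 0.002955 / 6.439×10⁻⁸ = 45880 N = 45.88 kN.
σ_{concrete} = P/A₂ = 45880/1050 = 43.7 MPa, tensile.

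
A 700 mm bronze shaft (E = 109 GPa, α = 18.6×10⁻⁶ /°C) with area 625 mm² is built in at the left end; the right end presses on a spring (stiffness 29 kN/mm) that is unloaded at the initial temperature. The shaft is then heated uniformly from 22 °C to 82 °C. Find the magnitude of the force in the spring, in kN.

The unrestrained thermal change is αΔT L = 18.6×10⁻⁶ × 60 × 700 = 0.7812 mm.
Let P be the compressive force at the spring. The shaft shortens elastically by PL/(AE) and the spring compresses by P/k; together these equal δ_free.
So P = δ_free / [L/(AE) + 1/k] = 0.7812 / [ 700/(625×109×10³) + 1/(29×10³) ].
P = 0.7812 / 4.476×10⁻⁵ = 17450 N.

P ≈ 17.5 kN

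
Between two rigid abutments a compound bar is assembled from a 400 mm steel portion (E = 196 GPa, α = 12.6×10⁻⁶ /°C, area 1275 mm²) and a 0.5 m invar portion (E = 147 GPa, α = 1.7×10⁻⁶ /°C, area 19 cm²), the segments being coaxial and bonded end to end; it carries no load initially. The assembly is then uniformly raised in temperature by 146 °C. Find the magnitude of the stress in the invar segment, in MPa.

σ ≈ 133 MPa (compressive)

If the supports were absent, the total length change would be Σ αᵢΔT Lᵢ = 12.6×10⁻⁶×146×400 + 1.7×10⁻⁶×146×500 = 0.8599 mm.
The rigid supports impose zero overall length change; the single axial force P common to all segments must satisfy P Σ Lᵢ/(AᵢEᵢ) = δ_free.
The series flexibility is Σ Lᵢ/(AᵢEᵢ) = 400/(1275×196×10³) + 500/(1900×147×10³) = 3.391×10⁻⁶ mm/N.
So P = 0.8599 / 3.391×10⁻⁶ = 253.6 kN, compressive.
σ_{invar} = P / A = 253600 / 1900 = 133.5 MPa.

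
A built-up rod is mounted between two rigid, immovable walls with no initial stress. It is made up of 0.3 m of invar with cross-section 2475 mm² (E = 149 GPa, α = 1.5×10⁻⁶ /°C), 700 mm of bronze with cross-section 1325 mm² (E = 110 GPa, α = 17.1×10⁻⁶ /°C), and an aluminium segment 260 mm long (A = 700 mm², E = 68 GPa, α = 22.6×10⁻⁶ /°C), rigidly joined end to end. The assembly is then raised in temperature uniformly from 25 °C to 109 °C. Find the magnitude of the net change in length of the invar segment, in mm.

If the supports were absent, the total length change would be Σ αᵢΔT Lᵢ = 1.5×10⁻⁶×84×300 + 17.1×10⁻⁶×84×700 + 22.6×10⁻⁶×84×260 = 1.537 mm.
Since the ends are fixed, an axial force P builds up, equal in every segment, with P · Σ Lᵢ/(AᵢEᵢ) = δ_free.
Σ Lᵢ/(AᵢEᵢ) = 300/(2475×149×10³) + 700/(1325×110×10³) + 260/(700×68×10³) = 1.108×10⁻⁵ mm/N.
P = 1.537 / 1.108×10⁻⁵ = 138700 N = 138.7 kN, compressive.
For the invar segment, free thermal change = 1.5×10⁻⁶×84×300 = 0.0378 mm and elastic change from P = 138700×300/(2475×149×10³) = 0.1129 mm; these oppose, so the net change is 0.0751 mm (segment shortens).

|ΔL| ≈ 0.0751 mm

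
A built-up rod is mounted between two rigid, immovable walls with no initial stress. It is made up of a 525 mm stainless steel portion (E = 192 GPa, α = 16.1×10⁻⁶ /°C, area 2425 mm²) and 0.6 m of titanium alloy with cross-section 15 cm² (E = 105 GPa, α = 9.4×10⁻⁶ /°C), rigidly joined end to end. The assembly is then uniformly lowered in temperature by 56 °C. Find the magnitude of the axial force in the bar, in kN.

If the supports were absent, the total length change would be Σ αᵢΔT Lᵢ = 16.1×10⁻⁶×56×525 + 9.4×10⁻⁶×56×600 = 0.7892 mm.
Since the ends are fixed, an axial force P builds up, equal in every segment, with P · Σ Lᵢ/(AᵢEᵢ) = δ_free.
The series flexibility is Σ Lᵢ/(AᵢEᵢ) = 525/(2425×192×10³) + 600/(1500×105×10³) = 4.937×10⁻⁶ mm/N.
Hence P = δ_free / Σ(L/AE) = 0.7892/4.937×10⁻⁶ = 159.8 kN (tensile).

P ≈ 160 kN (tensile)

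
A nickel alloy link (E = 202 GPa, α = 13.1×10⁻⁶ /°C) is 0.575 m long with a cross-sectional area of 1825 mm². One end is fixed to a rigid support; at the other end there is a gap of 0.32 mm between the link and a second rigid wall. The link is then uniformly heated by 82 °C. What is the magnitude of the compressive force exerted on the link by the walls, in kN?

If the wall were absent the link would grow by αΔT L = 13.1×10⁻⁶ × 82 × 575 = 0.6177 mm.
After closing the 0.32 mm clearance, 0.6177 − 0.32 = 0.2977 mm of expansion remains to be suppressed by the wall.
So σ = E(δ_free − g)/L = 202×10³ × 0.2977/575 = 104.6 MPa.
P = σA = 104.6 × 1825 = 190.8 kN.

P ≈ 191 kN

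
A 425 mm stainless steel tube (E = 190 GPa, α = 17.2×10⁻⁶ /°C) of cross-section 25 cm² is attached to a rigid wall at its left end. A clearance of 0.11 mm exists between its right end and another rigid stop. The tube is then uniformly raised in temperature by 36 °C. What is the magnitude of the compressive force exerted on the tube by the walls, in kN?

Free thermal elongation = αΔT L = 17.2×10⁻⁶ × 36 × 425 = 0.2632 mm.
This exceeds the 0.11 mm gap, so the wall pushes back. The portion of expansion that must be recovered elastically is δ_free − gap = 0.2632 − 0.11 = 0.1532 mm.
So σ = E(δ_free − g)/L = 190×10³ × 0.1532/425 = 68.47 MPa.
Force on the wall = σA = 68.47 × 2500 mm² = 171.2 kN.

P ≈ 171 kN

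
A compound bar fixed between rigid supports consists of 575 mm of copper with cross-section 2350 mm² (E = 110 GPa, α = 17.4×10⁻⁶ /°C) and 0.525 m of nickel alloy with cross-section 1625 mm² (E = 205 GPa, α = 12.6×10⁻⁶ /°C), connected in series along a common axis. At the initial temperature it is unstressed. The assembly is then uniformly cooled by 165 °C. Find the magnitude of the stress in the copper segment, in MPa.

σ ≈ 307 MPa (tensile)

Free thermal contraction of the whole bar: Σ αᵢΔT Lᵢ = 17.4×10⁻⁶×165×575 + 12.6×10⁻⁶×165×525 = 2.742 mm.
The walls prevent any net length change, so an axial force P (same in every segment) develops. Compatibility: P · Σ Lᵢ/(AᵢEᵢ) = δ_free.
Σ Lᵢ/(AᵢEᵢ) = 575/(2350×110×10³) + 525/(1625×205×10³) = 3.8×10⁻⁶ mm/N.
So P = 2.742 / 3.8×10⁻⁶ = 721.6 kN, tensile.
σ_{copper} = P / A = 721600 / 2350 = 307.1 MPa.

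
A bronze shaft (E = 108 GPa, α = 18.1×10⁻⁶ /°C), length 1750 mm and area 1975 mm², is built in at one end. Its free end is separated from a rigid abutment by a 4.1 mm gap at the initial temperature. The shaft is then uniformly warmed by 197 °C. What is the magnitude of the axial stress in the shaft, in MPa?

σ ≈ 132 MPa (compressive)

Free thermal elongation = αΔT L = 18.1×10⁻⁶ × 197 × 1750 = 6.24 mm.
This exceeds the 4.1 mm gap, so the wall pushes back. The portion of expansion that must be recovered elastically is δ_free − gap = 6.24 − 4.1 = 2.14 mm.
That suppressed elongation corresponds to σ = E·Δ/L = 108×10³ × 2.14/1750 = 132.1 MPa.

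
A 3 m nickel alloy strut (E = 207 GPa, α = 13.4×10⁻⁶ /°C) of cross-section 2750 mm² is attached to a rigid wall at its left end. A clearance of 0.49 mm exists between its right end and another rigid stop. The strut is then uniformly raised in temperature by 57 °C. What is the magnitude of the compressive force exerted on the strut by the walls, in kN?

P ≈ 342 kN

Free thermal elongation = αΔT L = 13.4×10⁻⁶ × 57 × 3000 = 2.291 mm.
The gap closes (δ_free > 0.49 mm) and the wall then resists a further 2.291 − 0.49 = 1.801 mm of expansion.
That suppressed elongation corresponds to σ = E·Δ/L = 207×10³ × 1.801/3000 = 124.3 MPa.
Force on the wall = σA = 124.3 × 2750 mm² = 341.8 kN.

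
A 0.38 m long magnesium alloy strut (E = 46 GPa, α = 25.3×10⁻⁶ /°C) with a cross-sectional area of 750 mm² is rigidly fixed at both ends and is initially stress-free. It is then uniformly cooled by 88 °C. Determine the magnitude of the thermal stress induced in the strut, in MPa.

σ ≈ 102 MPa (tensile)

The supports are rigid, so the total axial strain is zero. The restrained thermal strain is ε = αΔT = 25.3×10⁻⁶ × 88 = 2226.4×10⁻⁶.
σ = EαΔT = 46×10³ × 25.3×10⁻⁶ × 88 = 102.4 MPa (tensile; the strut is trying to contract).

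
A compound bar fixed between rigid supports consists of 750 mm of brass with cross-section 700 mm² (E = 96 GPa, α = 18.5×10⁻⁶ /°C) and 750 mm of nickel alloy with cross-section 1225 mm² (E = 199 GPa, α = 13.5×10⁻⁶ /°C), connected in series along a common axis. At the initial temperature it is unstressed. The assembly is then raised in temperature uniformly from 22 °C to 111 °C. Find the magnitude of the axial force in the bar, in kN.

Free thermal expansion of the whole bar: Σ αᵢΔT Lᵢ = 18.5×10⁻⁶×89×750 + 13.5×10⁻⁶×89×750 = 2.136 mm.
The walls prevent any net length change, so an axial force P (same in every segment) develops. Compatibility: P · Σ Lᵢ/(AᵢEᵢ) = δ_free.
Σ Lᵢ/(AᵢEᵢ) = 750/(700×96×10³) + 750/(1225×199×10³) = 1.424×10⁻⁵ mm/N.
So P = 2.136 / 1.424×10⁻⁵ = 150 kN, compressive.

P ≈ 150 kN (compressive)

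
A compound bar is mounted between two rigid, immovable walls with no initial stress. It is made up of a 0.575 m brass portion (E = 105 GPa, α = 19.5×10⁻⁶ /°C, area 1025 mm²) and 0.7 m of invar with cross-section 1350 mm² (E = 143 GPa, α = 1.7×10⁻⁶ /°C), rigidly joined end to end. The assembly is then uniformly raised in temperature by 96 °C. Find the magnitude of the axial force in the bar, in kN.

P ≈ 133 kN (compressive)

With the walls removed the bar would change length by δ_free = Σ αᵢΔT Lᵢ = 19.5×10⁻⁶×96×575 + 1.7×10⁻⁶×96×700 = 1.191 mm.
The rigid supports impose zero overall length change; the single axial force P common to all segments must satisfy P Σ Lᵢ/(AᵢEᵢ) = δ_free.
Σ Lᵢ/(AᵢEᵢ) = 575/(1025×105×10³) + 700/(1350×143×10³) = 8.969×10⁻⁶ mm/N.
P = 1.191 / 8.969×10⁻⁶ = 132800 N = 132.8 kN, compressive.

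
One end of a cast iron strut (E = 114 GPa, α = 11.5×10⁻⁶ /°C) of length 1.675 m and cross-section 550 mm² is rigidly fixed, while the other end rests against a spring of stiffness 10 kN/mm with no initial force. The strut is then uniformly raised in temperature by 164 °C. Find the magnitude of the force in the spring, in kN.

P ≈ 24.9 kN

If the spring were absent the strut would lengthen by αΔT L = 11.5×10⁻⁶ × 164 × 1675 = 3.159 mm.
With a force P in the spring, the elastic change of the strut is PL/(AE) and that of the spring is P/k; compatibility requires their sum to equal δ_free.
So P = δ_free / [L/(AE) + 1/k] = 3.159 / [ 1675/(550×114×10³) + 1/(10×10³) ].
P = 3.159 / 0.0001267 = 24930 N.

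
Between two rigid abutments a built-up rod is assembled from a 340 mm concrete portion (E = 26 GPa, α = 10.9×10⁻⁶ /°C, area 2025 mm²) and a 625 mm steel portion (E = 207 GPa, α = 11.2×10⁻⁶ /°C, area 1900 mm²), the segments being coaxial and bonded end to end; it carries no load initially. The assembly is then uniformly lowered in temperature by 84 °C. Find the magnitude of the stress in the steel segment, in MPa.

σ ≈ 58.8 MPa (tensile)

Free thermal contraction of the whole bar: Σ αᵢΔT Lᵢ = 10.9×10⁻⁶×84×340 + 11.2×10⁻⁶×84×625 = 0.8993 mm.
Since the ends are fixed, an axial force P builds up, equal in every segment, with P · Σ Lᵢ/(AᵢEᵢ) = δ_free.
Σ Lᵢ/(AᵢEᵢ) = 340/(2025×26×10³) + 625/(1900×207×10³) = 8.047×10⁻⁶ mm/N.
P = 0.8993 / 8.047×10⁻⁶ = 111800 N = 111.8 kN, tensile.
σ_{steel} = P / A = 111800 / 1900 = 58.82 MPa.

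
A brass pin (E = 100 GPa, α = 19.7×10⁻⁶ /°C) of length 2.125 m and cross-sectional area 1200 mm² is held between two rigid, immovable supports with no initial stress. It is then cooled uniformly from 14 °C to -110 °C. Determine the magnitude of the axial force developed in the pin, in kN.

Full restraint means ε = 0, so the stress is σ = EαΔT = 100×10³ × 19.7×10⁻⁶ × 124 = 244.3 MPa.
Axial force P = σA = 244.3 × 1200 = 293100 N = 293.1 kN, tensile.

P ≈ 293 kN (tensile)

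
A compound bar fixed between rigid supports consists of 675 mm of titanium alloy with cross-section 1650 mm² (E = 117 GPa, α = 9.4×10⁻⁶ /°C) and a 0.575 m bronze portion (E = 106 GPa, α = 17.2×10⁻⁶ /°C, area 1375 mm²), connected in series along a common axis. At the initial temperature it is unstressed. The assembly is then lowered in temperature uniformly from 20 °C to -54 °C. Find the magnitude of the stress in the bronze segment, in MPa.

With the walls removed the bar would change length by δ_free = Σ αᵢΔT Lᵢ = 9.4×10⁻⁶×74×675 + 17.2×10⁻⁶×74×575 = 1.201 mm.
The rigid supports impose zero overall length change; the single axial force P common to all segments must satisfy P Σ Lᵢ/(AᵢEᵢ) = δ_free.
Σ Lᵢ/(AᵢEᵢ) = 675/(1650×117×10³) + 575/(1375×106×10³) = 7.442×10⁻⁶ mm/N.
So P = 1.201 / 7.442×10⁻⁶ = 161.4 kN, tensile.
σ_{bronze} = P / A = 161400 / 1375 = 117.4 MPa.

σ ≈ 117 MPa (tensile)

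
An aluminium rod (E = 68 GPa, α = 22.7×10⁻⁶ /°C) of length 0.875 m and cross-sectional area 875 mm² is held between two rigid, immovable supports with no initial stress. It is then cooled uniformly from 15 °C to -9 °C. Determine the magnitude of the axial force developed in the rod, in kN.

P ≈ 32.4 kN (tensile)

The ends cannot move, so σ = EαΔT = 68×10³ × 22.7×10⁻⁶ × 24 = 37.05 MPa.
Then P = σA = 37.05 × 875 mm² = 32.42 kN, tensile.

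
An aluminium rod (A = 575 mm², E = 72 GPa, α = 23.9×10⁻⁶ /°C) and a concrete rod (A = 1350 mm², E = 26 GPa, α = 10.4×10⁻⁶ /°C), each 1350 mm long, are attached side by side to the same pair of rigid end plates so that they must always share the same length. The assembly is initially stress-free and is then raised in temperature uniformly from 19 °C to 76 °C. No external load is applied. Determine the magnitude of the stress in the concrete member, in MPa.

The aluminium has the larger α, so on heating it would change length more than the concrete if both were free. The rigid plates force a common final length, so the aluminium is put into compression and the concrete into tension, with equal and opposite forces P (no external load).
Compatibility of the two members (thermal + elastic change equal): (α₁ − α₂)ΔT = P·[1/(A₁E₁) + 1/(A₂E₂)].
|α₁ − α₂|·ΔT = 13.5×10⁻⁶ × 57 = 0.0007695.
1/(A₁E₁) + 1/(A₂E₂) = 1/(575×72×10³) + 1/(1350×26×10³) = 5.264×10⁻⁸ N⁻¹.
So P = 0.0007695 / 5.264×10⁻⁸ = 14.62 kN.
σ_{concrete} = P/A₂ = 14620/1350 = 10.83 MPa, tensile.

σ ≈ 10.8 MPa (tensile)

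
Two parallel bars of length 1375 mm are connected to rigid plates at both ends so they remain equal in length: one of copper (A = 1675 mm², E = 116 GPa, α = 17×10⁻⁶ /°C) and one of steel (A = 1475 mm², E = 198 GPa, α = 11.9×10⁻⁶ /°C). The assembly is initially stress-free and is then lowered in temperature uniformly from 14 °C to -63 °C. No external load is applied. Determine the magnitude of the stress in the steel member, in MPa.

σ ≈ 31.1 MPa (compressive)

Equilibrium of a rigid end plate with no external load gives equal and opposite internal forces ±P in the two members. Since α_{copper} > α_{steel}, cooling drives the copper into tension and the steel into compression.
Equating the net (thermal + elastic) strains gives |α₁ − α₂|·ΔT = P·[1/(A₁E₁) + 1/(A₂E₂)].
|α₁ − α₂|·ΔT = 5.1×10⁻⁶ × 77 = 0.0003927.
1/(A₁E₁) + 1/(A₂E₂) = 1/(1675×116×10³) + 1/(1475×198×10³) = 8.571×10⁻⁹ N⁻¹.
So P = 0.0003927 / 8.571×10⁻⁹ = 45.82 kN.
σ_{steel} = P/A₂ = 45820/1475 = 31.06 MPa, compressive.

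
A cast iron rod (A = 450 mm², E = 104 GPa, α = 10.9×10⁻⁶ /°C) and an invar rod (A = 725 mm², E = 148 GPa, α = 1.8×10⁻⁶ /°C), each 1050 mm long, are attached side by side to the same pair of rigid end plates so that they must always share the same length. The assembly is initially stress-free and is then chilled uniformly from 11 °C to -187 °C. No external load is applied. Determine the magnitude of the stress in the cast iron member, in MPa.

Equilibrium of a rigid end plate with no external load gives equal and opposite internal forces ±P in the two members. Since α_{cast iron} > α_{invar}, cooling drives the cast iron into tension and the invar into compression.
Compatibility of the two members (thermal + elastic change equal): (α₁ − α₂)ΔT = P·[1/(A₁E₁) + 1/(A₂E₂)].
|α₁ − α₂|·ΔT = 9.1×10⁻⁶ × 198 = 0.001802.
1/(A₁E₁) + 1/(A₂E₂) = 1/(450×104×10³) + 1/(725×148×10³) = 3.069×10⁻⁸ N⁻¹.
P = 0.001802 / 3.069×10⁻⁸ = 58720 N = 58.72 kN.
σ_{cast iron} = P/A₁ = 58720/450 = 130.5 MPa, tensile.

σ ≈ 130 MPa (tensile)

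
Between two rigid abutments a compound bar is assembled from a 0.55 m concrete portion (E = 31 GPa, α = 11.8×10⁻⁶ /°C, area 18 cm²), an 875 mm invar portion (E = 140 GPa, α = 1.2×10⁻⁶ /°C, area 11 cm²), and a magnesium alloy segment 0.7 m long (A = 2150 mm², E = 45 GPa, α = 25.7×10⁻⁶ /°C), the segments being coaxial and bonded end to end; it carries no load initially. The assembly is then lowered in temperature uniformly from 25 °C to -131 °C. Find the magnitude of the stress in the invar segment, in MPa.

σ ≈ 159 MPa (tensile)

With the walls removed the bar would change length by δ_free = Σ αᵢΔT Lᵢ = 11.8×10⁻⁶×156×550 + 1.2×10⁻⁶×156×875 + 25.7×10⁻⁶×156×700 = 3.983 mm.
The rigid supports impose zero overall length change; the single axial force P common to all segments must satisfy P Σ Lᵢ/(AᵢEᵢ) = δ_free.
The series flexibility is Σ Lᵢ/(AᵢEᵢ) = 550/(1800×31×10³) + 875/(1100×140×10³) + 700/(2150×45×10³) = 2.277×10⁻⁵ mm/N.
P = 3.983 / 2.277×10⁻⁵ = 174900 N = 174.9 kN, tensile.
σ_{invar} = P / A = 174900 / 1100 = 159 MPa.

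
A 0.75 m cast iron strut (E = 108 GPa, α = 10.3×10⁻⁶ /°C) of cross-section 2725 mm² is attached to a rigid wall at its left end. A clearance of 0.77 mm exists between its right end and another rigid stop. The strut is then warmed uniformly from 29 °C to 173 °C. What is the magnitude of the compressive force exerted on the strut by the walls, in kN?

Free thermal elongation = αΔT L = 10.3×10⁻⁶ × 144 × 750 = 1.112 mm.
After closing the 0.77 mm clearance, 1.112 − 0.77 = 0.3424 mm of expansion remains to be suppressed by the wall.
Compatibility: PL/(AE) = 0.3424 mm, so σ = P/A = E × (0.3424/750) = 49.31 MPa.
P = σA = 49.31 × 2725 = 134.4 kN.

P ≈ 134 kN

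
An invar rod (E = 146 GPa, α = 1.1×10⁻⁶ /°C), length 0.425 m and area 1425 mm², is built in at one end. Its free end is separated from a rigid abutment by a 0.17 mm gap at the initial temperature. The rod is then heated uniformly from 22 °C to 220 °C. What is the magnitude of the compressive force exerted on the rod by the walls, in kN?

If the wall were absent the rod would grow by αΔT L = 1.1×10⁻⁶ × 198 × 425 = 0.09257 mm.
This is smaller than the 0.17 mm clearance, so the rod expands freely without reaching the stop — the stress is zero.

P ≈ 0 kN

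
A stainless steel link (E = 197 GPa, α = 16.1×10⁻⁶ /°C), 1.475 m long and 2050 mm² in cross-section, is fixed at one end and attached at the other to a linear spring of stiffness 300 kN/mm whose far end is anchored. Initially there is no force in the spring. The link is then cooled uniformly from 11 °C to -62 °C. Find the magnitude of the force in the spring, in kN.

The unrestrained thermal change is αΔT L = 16.1×10⁻⁶ × 73 × 1475 = 1.734 mm.
Let P be the tensile force in the spring. The link extends elastically by PL/(AE) and the spring stretches by P/k; together these equal δ_free.
So P = δ_free / [L/(AE) + 1/k] = 1.734 / [ 1475/(2050×197×10³) + 1/(300×10³) ].
P = 1.734 / 6.986×10⁻⁶ = 248200 N.

P ≈ 248 kN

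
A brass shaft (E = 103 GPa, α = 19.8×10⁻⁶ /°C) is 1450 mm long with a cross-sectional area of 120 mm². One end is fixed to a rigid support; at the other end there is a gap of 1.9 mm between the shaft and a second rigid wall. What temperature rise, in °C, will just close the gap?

Contact occurs when the free expansion equals the gap: αΔT L = 1.9 mm.
ΔT = 1.9 / (19.8×10⁻⁶ × 1450) = 66.18 °C.

ΔT ≈ 66.2 °C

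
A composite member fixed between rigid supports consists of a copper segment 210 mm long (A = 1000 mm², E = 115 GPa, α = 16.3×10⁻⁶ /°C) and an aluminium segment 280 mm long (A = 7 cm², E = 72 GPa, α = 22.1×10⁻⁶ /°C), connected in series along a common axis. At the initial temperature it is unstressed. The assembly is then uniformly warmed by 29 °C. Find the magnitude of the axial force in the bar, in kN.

P ≈ 37.8 kN (compressive)

Free thermal expansion of the whole bar: Σ αᵢΔT Lᵢ = 16.3×10⁻⁶×29×210 + 22.1×10⁻⁶×29×280 = 0.2787 mm.
The rigid supports impose zero overall length change; the single axial force P common to all segments must satisfy P Σ Lᵢ/(AᵢEᵢ) = δ_free.
The series flexibility is Σ Lᵢ/(AᵢEᵢ) = 210/(1000×115×10³) + 280/(700×72×10³) = 7.382×10⁻⁶ mm/N.
So P = 0.2787 / 7.382×10⁻⁶ = 37.76 kN, compressive.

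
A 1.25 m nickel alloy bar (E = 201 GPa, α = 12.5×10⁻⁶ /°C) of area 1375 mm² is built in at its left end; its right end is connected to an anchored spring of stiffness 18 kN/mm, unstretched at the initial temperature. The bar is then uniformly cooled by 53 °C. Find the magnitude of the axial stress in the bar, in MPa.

σ ≈ 10 MPa (tensile)

The unrestrained thermal change is αΔT L = 12.5×10⁻⁶ × 53 × 1250 = 0.8281 mm.
With a force P in the spring, the elastic change of the bar is PL/(AE) and that of the spring is P/k; compatibility requires their sum to equal δ_free.
P [ L/(AE) + 1/k ] = δ_free → P [ 1250/(1375×201×10³) + 1/(18×10³) ] = 0.8281.
P = 0.8281 / 6.008×10⁻⁵ = 13780 N.
σ = P/A = 13780/1375 = 10.02 MPa.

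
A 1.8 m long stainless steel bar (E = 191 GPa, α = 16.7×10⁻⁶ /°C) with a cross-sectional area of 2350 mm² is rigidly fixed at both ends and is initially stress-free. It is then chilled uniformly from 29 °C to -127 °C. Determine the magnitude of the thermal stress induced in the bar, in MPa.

With length fixed, the mechanical strain must cancel the thermal strain αΔT = 16.7×10⁻⁶ × 156 = 2605.2×10⁻⁶.
σ = EαΔT = 191×10³ × 16.7×10⁻⁶ × 156 = 497.6 MPa (tensile; the bar is trying to contract).

σ ≈ 498 MPa (tensile)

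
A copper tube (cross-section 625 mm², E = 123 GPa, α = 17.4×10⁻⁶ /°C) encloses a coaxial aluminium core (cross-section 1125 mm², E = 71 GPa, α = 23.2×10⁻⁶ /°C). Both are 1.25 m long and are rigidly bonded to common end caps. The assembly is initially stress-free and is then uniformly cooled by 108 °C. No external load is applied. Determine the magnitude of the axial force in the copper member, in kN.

Equilibrium of a rigid end plate with no external load gives equal and opposite internal forces ±P in the two members. Since α_{aluminium} > α_{copper}, cooling drives the aluminium into tension and the copper into compression.
Setting the final lengths equal and cancelling L: (α₁ − α₂)ΔT = P/(A₁E₁) + P/(A₂E₂).
|α₁ − α₂|·ΔT = 5.8×10⁻⁶ × 108 = 0.0006264.
1/(A₁E₁) + 1/(A₂E₂) = 1/(625×123×10³) + 1/(1125×71×10³) = 2.553×10⁻⁸ N⁻¹.
So P = 0.0006264 / 2.553×10⁻⁸ = 24.54 kN.

P ≈ 24.5 kN (compressive in the copper)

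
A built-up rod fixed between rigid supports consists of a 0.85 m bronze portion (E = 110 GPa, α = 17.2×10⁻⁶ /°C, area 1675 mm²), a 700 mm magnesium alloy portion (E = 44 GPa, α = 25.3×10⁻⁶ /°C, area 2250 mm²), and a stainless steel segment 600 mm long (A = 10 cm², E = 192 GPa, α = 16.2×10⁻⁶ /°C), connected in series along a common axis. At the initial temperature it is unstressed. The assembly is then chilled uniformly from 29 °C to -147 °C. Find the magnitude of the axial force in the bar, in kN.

P ≈ 500 kN (tensile)

With the walls removed the bar would change length by δ_free = Σ αᵢΔT Lᵢ = 17.2×10⁻⁶×176×850 + 25.3×10⁻⁶×176×700 + 16.2×10⁻⁶×176×600 = 7.401 mm.
The rigid supports impose zero overall length change; the single axial force P common to all segments must satisfy P Σ Lᵢ/(AᵢEᵢ) = δ_free.
The series flexibility is Σ Lᵢ/(AᵢEᵢ) = 850/(1675×110×10³) + 700/(2250×44×10³) + 600/(1000×192×10³) = 1.481×10⁻⁵ mm/N.
Hence P = δ_free / Σ(L/AE) = 7.401/1.481×10⁻⁵ = 499.8 kN (tensile).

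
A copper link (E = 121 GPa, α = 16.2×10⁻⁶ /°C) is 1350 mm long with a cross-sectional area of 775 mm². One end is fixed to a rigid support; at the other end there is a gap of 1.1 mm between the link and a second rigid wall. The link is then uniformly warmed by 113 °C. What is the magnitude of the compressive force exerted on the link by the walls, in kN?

Unrestrained expansion: δ_free = αΔT L = 16.2×10⁻⁶ × 113 × 1350 = 2.471 mm.
After closing the 1.1 mm clearance, 2.471 − 1.1 = 1.371 mm of expansion remains to be suppressed by the wall.
So σ = E(δ_free − g)/L = 121×10³ × 1.371/1350 = 122.9 MPa.
P = σA = 122.9 × 775 = 95.26 kN.

P ≈ 95.3 kN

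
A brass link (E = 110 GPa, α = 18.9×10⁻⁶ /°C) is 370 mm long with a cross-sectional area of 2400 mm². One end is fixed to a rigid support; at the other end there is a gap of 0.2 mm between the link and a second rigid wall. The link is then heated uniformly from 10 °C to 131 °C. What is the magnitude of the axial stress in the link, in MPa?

Unrestrained expansion: δ_free = αΔT L = 18.9×10⁻⁶ × 121 × 370 = 0.8462 mm.
This exceeds the 0.2 mm gap, so the wall pushes back. The portion of expansion that must be recovered elastically is δ_free − gap = 0.8462 − 0.2 = 0.6462 mm.
Compatibility: PL/(AE) = 0.6462 mm, so σ = P/A = E × (0.6462/370) = 192.1 MPa.

σ ≈ 192 MPa (compressive)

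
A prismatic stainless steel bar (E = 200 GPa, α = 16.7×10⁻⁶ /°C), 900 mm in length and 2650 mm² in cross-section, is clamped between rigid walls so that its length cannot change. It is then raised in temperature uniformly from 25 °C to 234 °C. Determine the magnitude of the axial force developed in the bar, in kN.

Full restraint means ε = 0, so the stress is σ = EαΔT = 200×10³ × 16.7×10⁻⁶ × 209 = 698.1 MPa.
P = AEαΔT = 2650 × 200×10³ × 16.7×10⁻⁶ × 209 = 1850 kN (compressive).

P ≈ 1850 kN (compressive)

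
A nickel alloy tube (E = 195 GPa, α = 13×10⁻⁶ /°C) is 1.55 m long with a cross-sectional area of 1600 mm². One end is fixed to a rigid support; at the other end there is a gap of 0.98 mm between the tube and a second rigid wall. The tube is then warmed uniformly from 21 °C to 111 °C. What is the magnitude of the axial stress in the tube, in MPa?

σ ≈ 105 MPa (compressive)

If the wall were absent the tube would grow by αΔT L = 13×10⁻⁶ × 90 × 1550 = 1.814 mm.
The gap closes (δ_free > 0.98 mm) and the wall then resists a further 1.814 − 0.98 = 0.8335 mm of expansion.
So σ = E(δ_free − g)/L = 195×10³ × 0.8335/1550 = 104.9 MPa.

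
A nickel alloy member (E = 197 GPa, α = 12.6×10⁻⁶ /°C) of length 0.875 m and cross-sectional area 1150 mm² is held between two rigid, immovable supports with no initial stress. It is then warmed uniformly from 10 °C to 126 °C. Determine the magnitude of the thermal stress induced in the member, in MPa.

Because both ends are immovable the net strain is zero, and the suppressed thermal strain is αΔT = 12.6×10⁻⁶ × 116 = 1461.6×10⁻⁶.
The stress required to suppress this strain is σ = Eε = 197×10³ × 1461.6×10⁻⁶ = 287.9 MPa, compressive since the member is trying to expand.

σ ≈ 288 MPa (compressive)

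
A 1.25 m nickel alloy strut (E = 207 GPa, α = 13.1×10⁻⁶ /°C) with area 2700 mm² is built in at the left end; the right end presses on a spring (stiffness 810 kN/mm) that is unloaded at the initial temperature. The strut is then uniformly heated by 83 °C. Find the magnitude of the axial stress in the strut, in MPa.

σ ≈ 145 MPa (compressive)

The unrestrained thermal change is αΔT L = 13.1×10⁻⁶ × 83 × 1250 = 1.359 mm.
With a force P in the spring, the elastic change of the strut is PL/(AE) and that of the spring is P/k; compatibility requires their sum to equal δ_free.
P [ L/(AE) + 1/k ] = δ_free → P [ 1250/(2700×207×10³) + 1/(810×10³) ] = 1.359.
P = 1.359 / 3.471×10⁻⁶ = 391600 N.
σ = P/A = 391600/2700 = 145 MPa.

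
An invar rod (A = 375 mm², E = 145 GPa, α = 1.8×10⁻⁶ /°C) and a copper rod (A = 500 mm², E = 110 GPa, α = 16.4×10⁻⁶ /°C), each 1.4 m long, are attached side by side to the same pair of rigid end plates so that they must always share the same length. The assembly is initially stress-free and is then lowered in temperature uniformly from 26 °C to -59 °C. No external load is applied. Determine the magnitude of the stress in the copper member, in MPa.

The copper has the larger α, so on cooling it would change length more than the invar if both were free. The rigid plates force a common final length, so the copper is put into tension and the invar into compression, with equal and opposite forces P (no external load).
Compatibility of the two members (thermal + elastic change equal): (α₁ − α₂)ΔT = P·[1/(A₁E₁) + 1/(A₂E₂)].
|α₁ − α₂|·ΔT = 14.6×10⁻⁶ × 85 = 0.001241.
1/(A₁E₁) + 1/(A₂E₂) = 1/(375×145×10³) + 1/(500×110×10³) = 3.657×10⁻⁸ N⁻¹.
P = 0.001241 / 3.657×10⁻⁸ = 33930 N = 33.93 kN.
σ_{copper} = P/A₂ = 33930/500 = 67.86 MPa, tensile.

σ ≈ 67.9 MPa (tensile)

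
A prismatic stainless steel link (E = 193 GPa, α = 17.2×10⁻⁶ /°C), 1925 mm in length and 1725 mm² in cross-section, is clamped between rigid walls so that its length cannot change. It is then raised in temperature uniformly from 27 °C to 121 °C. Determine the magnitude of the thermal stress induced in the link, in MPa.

With length fixed, the mechanical strain must cancel the thermal strain αΔT = 17.2×10⁻⁶ × 94 = 1616.8×10⁻⁶.
σ = EαΔT = 193×10³ × 17.2×10⁻⁶ × 94 = 312 MPa (compressive; the link is trying to expand).

σ ≈ 312 MPa (compressive)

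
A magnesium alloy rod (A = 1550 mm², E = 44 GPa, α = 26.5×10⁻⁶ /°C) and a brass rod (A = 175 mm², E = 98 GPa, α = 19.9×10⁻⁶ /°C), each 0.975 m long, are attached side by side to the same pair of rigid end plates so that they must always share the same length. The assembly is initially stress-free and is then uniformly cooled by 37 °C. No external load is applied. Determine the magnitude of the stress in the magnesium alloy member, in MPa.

σ ≈ 2.16 MPa (tensile)

Both members must finish at the same length. With the larger α, the magnesium alloy tends to over-contract; the plates restrain it, putting the magnesium alloy in tension and the brass in compression. With no external load the two internal forces are equal and opposite, magnitude P.
Equating the net (thermal + elastic) strains gives |α₁ − α₂|·ΔT = P·[1/(A₁E₁) + 1/(A₂E₂)].
|α₁ − α₂|·ΔT = 6.6×10⁻⁶ × 37 = 0.0002442.
1/(A₁E₁) + 1/(A₂E₂) = 1/(1550×44×10³) + 1/(175×98×10³) = 7.297×10⁻⁸ N⁻¹.
P = 0.0002442 / 7.297×10⁻⁸ = 3346 N = 3.346 kN.
σ_{magnesium alloy} = P/A₁ = 3346/1550 = 2.159 MPa, tensile.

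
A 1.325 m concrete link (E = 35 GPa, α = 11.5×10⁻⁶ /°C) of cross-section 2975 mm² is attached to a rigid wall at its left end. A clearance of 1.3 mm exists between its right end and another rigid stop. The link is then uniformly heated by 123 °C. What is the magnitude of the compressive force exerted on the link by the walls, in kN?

Free thermal elongation = αΔT L = 11.5×10⁻⁶ × 123 × 1325 = 1.874 mm.
The gap closes (δ_free > 1.3 mm) and the wall then resists a further 1.874 − 1.3 = 0.5742 mm of expansion.
Compatibility: PL/(AE) = 0.5742 mm, so σ = P/A = E × (0.5742/1325) = 15.17 MPa.
P = σA = 15.17 × 2975 = 45.12 kN.

P ≈ 45.1 kN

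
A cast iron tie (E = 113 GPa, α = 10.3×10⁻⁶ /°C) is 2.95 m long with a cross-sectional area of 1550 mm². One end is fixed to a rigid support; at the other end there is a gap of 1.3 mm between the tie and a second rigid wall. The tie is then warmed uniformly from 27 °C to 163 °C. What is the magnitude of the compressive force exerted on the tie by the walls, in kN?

Unrestrained expansion: δ_free = αΔT L = 10.3×10⁻⁶ × 136 × 2950 = 4.132 mm.
The gap closes (δ_free > 1.3 mm) and the wall then resists a further 4.132 − 1.3 = 2.832 mm of expansion.
Compatibility: PL/(AE) = 2.832 mm, so σ = P/A = E × (2.832/2950) = 108.5 MPa.
Force on the wall = σA = 108.5 × 1550 mm² = 168.2 kN.

P ≈ 168 kN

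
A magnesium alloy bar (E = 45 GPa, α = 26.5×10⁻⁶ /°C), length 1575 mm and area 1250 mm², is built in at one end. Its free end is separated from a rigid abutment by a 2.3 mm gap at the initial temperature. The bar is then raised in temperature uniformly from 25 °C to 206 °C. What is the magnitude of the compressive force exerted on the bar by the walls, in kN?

P ≈ 188 kN

If the wall were absent the bar would grow by αΔT L = 26.5×10⁻⁶ × 181 × 1575 = 7.554 mm.
This exceeds the 2.3 mm gap, so the wall pushes back. The portion of expansion that must be recovered elastically is δ_free − gap = 7.554 − 2.3 = 5.254 mm.
That suppressed elongation corresponds to σ = E·Δ/L = 45×10³ × 5.254/1575 = 150.1 MPa.
Force on the wall = σA = 150.1 × 1250 mm² = 187.7 kN.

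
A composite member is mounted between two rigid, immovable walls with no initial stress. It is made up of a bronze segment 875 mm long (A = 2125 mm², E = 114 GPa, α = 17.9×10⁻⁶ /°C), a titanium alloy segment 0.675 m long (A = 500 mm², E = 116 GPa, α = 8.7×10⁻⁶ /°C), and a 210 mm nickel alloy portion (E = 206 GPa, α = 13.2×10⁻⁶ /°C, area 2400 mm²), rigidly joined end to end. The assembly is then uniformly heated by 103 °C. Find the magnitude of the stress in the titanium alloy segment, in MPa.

σ ≈ 319 MPa (compressive)

If the supports were absent, the total length change would be Σ αᵢΔT Lᵢ = 17.9×10⁻⁶×103×875 + 8.7×10⁻⁶×103×675 + 13.2×10⁻⁶×103×210 = 2.504 mm.
The walls prevent any net length change, so an axial force P (same in every segment) develops. Compatibility: P · Σ Lᵢ/(AᵢEᵢ) = δ_free.
The series flexibility is Σ Lᵢ/(AᵢEᵢ) = 875/(2125×114×10³) + 675/(500×116×10³) + 210/(2400×206×10³) = 1.567×10⁻⁵ mm/N.
Hence P = δ_free / Σ(L/AE) = 2.504/1.567×10⁻⁵ = 159.7 kN (compressive).
σ_{titanium alloy} = P / A = 159700 / 500 = 319.4 MPa.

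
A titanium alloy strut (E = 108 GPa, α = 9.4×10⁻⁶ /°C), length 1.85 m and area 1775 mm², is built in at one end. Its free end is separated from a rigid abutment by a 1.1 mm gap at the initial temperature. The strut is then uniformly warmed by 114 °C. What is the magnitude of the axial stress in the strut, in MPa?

σ ≈ 51.5 MPa (compressive)

If the wall were absent the strut would grow by αΔT L = 9.4×10⁻⁶ × 114 × 1850 = 1.982 mm.
After closing the 1.1 mm clearance, 1.982 − 1.1 = 0.8825 mm of expansion remains to be suppressed by the wall.
That suppressed elongation corresponds to σ = E·Δ/L = 108×10³ × 0.8825/1850 = 51.52 MPa.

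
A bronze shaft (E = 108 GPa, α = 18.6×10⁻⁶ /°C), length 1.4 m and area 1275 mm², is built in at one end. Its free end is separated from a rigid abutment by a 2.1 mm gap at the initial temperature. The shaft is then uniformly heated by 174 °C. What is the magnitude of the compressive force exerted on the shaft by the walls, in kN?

If the wall were absent the shaft would grow by αΔT L = 18.6×10⁻⁶ × 174 × 1400 = 4.531 mm.
The gap closes (δ_free > 2.1 mm) and the wall then resists a further 4.531 − 2.1 = 2.431 mm of expansion.
That suppressed elongation corresponds to σ = E·Δ/L = 108×10³ × 2.431/1400 = 187.5 MPa.
P = σA = 187.5 × 1275 = 239.1 kN.

P ≈ 239 kN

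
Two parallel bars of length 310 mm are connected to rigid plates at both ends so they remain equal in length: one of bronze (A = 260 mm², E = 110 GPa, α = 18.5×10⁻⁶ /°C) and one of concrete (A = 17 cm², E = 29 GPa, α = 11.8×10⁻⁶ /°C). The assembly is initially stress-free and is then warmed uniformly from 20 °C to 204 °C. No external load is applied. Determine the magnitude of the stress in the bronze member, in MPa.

σ ≈ 85.8 MPa (compressive)

Equilibrium of a rigid end plate with no external load gives equal and opposite internal forces ±P in the two members. Since α_{bronze} > α_{concrete}, heating drives the bronze into compression and the concrete into tension.
Equating the net (thermal + elastic) strains gives |α₁ − α₂|·ΔT = P·[1/(A₁E₁) + 1/(A₂E₂)].
|α₁ − α₂|·ΔT = 6.7×10⁻⁶ × 184 = 0.001233.
1/(A₁E₁) + 1/(A₂E₂) = 1/(260×110×10³) + 1/(1700×29×10³) = 5.525×10⁻⁸ N⁻¹.
So P = 0.001233 / 5.525×10⁻⁸ = 22.31 kN.
σ_{bronze} = P/A₁ = 22310/260 = 85.82 MPa, compressive.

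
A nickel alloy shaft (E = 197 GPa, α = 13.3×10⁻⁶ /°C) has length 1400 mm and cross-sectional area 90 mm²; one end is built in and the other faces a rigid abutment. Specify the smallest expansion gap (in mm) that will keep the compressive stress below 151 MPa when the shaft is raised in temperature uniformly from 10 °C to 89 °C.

With no wall the shaft would lengthen by αΔT L = 13.3×10⁻⁶ × 79 × 1400 = 1.471 mm.
At the allowable stress the elastic shortening the wall may impose is σL/E = 151 × 1400 / (197×10³) = 1.073 mm.
So the gap has to take up the difference, g_min = δ_free − σL/E = 1.471 − 1.073 = 0.3979 mm.

g ≈ 0.398 mm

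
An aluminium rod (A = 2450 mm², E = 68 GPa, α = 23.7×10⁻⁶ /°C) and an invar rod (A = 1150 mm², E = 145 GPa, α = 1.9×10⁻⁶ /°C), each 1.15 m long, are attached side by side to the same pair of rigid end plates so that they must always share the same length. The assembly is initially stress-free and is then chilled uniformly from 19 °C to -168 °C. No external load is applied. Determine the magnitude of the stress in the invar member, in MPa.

Both members must finish at the same length. With the larger α, the aluminium tends to over-contract; the plates restrain it, putting the aluminium in tension and the invar in compression. With no external load the two internal forces are equal and opposite, magnitude P.
Setting the final lengths equal and cancelling L: (α₁ − α₂)ΔT = P/(A₁E₁) + P/(A₂E₂).
|α₁ − α₂|·ΔT = 21.8×10⁻⁶ × 187 = 0.004077.
1/(A₁E₁) + 1/(A₂E₂) = 1/(2450×68×10³) + 1/(1150×145×10³) = 1.2×10⁻⁸ N⁻¹.
So P = 0.004077 / 1.2×10⁻⁸ = 339.7 kN.
σ_{invar} = P/A₂ = 339700/1150 = 295.4 MPa, compressive.

σ ≈ 295 MPa (compressive)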